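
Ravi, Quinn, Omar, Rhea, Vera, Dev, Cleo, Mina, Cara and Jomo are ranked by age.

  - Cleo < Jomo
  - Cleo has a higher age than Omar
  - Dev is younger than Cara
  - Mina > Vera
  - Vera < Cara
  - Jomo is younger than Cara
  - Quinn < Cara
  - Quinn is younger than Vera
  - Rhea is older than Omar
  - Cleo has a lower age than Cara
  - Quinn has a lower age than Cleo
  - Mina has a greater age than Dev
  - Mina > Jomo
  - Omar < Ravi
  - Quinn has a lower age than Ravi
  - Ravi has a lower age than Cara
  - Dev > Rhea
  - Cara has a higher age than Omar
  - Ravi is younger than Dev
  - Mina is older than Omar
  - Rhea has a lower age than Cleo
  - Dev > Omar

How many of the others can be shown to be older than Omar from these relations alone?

7

Directly above Omar: Ravi, Rhea, Cleo, Dev, Cara, Mina.
One step further: Jomo (7 so far).
Nothing else is reachable above Omar; 7 in all.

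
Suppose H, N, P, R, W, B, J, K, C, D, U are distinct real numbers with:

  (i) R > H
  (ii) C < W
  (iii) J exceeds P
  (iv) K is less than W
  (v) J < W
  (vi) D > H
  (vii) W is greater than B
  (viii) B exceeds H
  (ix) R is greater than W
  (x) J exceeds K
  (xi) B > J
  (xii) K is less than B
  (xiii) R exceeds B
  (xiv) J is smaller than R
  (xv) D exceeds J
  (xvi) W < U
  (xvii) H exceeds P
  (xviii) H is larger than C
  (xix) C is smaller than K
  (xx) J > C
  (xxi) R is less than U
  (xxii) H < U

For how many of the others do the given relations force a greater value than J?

5

Directly above J: B, W, R, D.
One step further: U (5 so far).
Nothing else is reachable above J; 5 in all.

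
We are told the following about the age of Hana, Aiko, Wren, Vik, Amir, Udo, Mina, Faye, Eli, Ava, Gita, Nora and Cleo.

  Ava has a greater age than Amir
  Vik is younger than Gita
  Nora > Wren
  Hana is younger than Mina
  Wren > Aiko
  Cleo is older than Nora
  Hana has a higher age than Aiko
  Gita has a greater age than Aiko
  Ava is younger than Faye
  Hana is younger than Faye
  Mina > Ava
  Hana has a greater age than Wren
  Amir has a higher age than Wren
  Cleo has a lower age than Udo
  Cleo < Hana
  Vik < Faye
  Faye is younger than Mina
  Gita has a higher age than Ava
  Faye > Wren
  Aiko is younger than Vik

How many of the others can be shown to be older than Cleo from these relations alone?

4

From Cleo the given relations immediately reach Hana, Udo.
From those, Faye, Mina — 4 in total.
Nothing else is reachable above Cleo; 4 in all.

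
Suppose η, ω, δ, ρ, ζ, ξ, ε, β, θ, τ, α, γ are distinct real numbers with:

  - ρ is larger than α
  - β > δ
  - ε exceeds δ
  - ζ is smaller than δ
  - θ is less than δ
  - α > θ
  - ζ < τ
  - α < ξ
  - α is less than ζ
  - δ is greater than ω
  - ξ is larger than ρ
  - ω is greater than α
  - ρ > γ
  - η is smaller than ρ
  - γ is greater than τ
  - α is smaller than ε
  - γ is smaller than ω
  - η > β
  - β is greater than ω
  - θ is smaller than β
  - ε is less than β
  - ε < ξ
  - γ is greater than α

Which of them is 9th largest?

The consecutive relations fix a unique order: θ < α < ζ < τ < γ < ω < δ < ε < β < η < ρ < ξ.
Counting 9 from the largest end gives τ.

τ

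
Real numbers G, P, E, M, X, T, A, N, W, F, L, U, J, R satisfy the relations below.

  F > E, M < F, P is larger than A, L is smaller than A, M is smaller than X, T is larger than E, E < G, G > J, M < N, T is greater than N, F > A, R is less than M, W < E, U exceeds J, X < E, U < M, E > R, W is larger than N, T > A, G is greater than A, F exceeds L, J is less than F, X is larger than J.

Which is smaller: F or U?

U

Link the given pairs in sequence: U < M; M < N; N < W; W < E; E < F.
Together: U < M < N < W < E < F.
So U < F; U is the smaller of the two.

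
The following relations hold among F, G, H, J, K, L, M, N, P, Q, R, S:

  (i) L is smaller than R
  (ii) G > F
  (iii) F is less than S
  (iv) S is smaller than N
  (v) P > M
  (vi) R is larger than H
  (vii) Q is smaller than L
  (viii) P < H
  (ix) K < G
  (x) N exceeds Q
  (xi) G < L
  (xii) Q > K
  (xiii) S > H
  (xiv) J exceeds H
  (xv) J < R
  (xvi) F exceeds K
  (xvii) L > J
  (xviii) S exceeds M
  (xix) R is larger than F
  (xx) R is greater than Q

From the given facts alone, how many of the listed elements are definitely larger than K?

7

Directly above K: F, Q, G.
One step further: S, L, N, R (7 so far).
No other element is forced above K by the given relations, so the count is 7.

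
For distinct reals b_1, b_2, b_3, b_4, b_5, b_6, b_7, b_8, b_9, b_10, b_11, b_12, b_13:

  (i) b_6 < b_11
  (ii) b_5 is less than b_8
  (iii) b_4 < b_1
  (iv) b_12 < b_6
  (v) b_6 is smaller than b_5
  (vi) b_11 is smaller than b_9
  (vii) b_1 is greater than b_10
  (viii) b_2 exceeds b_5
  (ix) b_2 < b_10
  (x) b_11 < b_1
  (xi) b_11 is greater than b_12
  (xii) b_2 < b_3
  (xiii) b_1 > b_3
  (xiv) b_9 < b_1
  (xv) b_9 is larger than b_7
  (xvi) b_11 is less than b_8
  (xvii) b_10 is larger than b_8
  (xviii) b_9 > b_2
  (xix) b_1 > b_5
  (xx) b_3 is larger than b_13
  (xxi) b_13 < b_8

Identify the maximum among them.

b_12 is not greatest since b_12 < b_6; b_7 is not greatest since b_7 < b_9; b_6 is not greatest since b_6 < b_11; b_5 is not greatest since b_5 < b_2; b_13 is not greatest since b_13 < b_8; b_11 is not greatest since b_11 < b_8; b_8 is not greatest since b_8 < b_10; b_2 is not greatest since b_2 < b_10; b_9 is not greatest since b_9 < b_1; b_10 is not greatest since b_10 < b_1; b_4 is not greatest since b_4 < b_1; b_3 is not greatest since b_3 < b_1.
Only b_1 has nothing above it, so b_1 is the maximum.

b_1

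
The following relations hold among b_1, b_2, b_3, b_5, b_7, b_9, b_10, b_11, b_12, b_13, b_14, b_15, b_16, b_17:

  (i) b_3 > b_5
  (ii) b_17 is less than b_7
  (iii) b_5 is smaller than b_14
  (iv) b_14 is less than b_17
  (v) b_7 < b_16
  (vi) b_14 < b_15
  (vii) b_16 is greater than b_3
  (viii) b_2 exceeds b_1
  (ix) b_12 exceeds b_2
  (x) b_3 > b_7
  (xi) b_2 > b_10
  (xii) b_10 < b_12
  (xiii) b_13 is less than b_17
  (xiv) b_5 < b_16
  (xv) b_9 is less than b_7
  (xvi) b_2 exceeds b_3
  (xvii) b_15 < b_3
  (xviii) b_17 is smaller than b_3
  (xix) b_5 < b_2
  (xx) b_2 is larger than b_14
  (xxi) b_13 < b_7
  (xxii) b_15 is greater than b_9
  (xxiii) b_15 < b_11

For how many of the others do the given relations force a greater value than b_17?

5

The elements the relations force above b_17 are b_7, b_3, b_2, b_16, b_12 — no chain reaches any other.
That is 5.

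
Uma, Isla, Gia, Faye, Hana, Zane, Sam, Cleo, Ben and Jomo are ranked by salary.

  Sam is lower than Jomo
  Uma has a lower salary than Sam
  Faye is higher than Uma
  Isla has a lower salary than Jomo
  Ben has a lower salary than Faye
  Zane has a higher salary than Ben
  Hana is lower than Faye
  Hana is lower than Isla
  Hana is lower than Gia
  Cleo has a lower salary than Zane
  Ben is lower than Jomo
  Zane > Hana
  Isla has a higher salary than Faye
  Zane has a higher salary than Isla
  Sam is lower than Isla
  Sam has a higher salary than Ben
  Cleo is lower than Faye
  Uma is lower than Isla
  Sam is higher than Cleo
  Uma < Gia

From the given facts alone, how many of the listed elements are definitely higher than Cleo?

5

The elements the relations force above Cleo are Faye, Sam, Isla, Jomo, Zane — no chain reaches any other.
That is 5.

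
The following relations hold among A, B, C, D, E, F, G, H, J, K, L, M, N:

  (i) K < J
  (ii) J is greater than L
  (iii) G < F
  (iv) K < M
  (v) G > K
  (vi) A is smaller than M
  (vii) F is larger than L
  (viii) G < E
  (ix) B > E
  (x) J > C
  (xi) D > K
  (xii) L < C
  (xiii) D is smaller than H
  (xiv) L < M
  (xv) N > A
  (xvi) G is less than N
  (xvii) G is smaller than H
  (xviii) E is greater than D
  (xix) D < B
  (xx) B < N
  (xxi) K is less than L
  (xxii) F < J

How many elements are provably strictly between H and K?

2

The relations place K below H. An element lies strictly between them when it is forced above K and also forced below H.
Above K: {G, D, L, C, F, E, B, N, J, M}. Below H: {G, D}.
Intersection: {G, D} — 2.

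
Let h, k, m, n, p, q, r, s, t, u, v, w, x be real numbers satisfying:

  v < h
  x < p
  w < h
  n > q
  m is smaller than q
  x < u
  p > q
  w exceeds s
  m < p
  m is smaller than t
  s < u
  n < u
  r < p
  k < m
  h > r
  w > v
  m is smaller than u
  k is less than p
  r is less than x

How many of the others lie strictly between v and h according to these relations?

1

Chaining upward from v reaches: w.
Chaining downward from h reaches: r, s, w.
Strictly between v and h are those in both lists: w — 1 element.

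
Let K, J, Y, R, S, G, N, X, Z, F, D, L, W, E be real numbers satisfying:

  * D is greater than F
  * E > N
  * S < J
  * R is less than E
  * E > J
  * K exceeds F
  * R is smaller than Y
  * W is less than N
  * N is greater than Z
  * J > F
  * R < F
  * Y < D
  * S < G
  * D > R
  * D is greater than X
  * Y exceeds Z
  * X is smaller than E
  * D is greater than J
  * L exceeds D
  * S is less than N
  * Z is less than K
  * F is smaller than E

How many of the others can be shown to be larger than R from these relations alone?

7

From R the given relations immediately reach F, Y, E, D.
From those, K, J, L — 7 in total.
No other element is forced above R by the given relations, so the count is 7.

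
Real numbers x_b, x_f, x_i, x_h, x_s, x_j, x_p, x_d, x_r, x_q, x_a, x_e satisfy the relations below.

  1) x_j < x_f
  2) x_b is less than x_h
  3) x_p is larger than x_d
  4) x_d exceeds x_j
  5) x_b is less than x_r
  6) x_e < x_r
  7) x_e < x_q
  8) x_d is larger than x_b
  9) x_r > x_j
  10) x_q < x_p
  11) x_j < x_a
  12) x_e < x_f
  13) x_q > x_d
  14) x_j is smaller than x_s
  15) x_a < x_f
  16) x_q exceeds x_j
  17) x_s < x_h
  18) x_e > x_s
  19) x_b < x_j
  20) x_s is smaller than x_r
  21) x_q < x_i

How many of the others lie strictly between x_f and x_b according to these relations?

The relations place x_b below x_f. An element lies strictly between them when it is forced above x_b and also forced below x_f.
Above x_b: {x_j, x_a, x_d, x_s, x_e, x_q, x_h, x_p, x_r, x_i}. Below x_f: {x_j, x_a, x_s, x_e}.
Intersection: {x_j, x_a, x_s, x_e} — 4.

4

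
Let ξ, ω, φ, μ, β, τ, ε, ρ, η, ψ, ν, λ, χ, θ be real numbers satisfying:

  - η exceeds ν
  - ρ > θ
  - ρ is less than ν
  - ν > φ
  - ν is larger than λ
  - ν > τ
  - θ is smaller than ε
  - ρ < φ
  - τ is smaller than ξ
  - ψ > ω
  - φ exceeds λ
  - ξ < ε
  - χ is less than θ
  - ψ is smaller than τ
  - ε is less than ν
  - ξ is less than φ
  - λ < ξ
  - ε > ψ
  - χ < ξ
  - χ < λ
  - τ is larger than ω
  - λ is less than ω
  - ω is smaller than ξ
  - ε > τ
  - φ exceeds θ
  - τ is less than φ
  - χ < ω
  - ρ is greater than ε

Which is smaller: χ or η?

χ

The relevant relations are χ < λ; λ < ω; ω < ψ; ψ < τ; τ < ξ; ξ < ε; ε < ρ; ρ < ν; ν < η.
Together: χ < λ < ω < ψ < τ < ξ < ε < ρ < ν < η.
So χ < η; χ is the smaller of the two.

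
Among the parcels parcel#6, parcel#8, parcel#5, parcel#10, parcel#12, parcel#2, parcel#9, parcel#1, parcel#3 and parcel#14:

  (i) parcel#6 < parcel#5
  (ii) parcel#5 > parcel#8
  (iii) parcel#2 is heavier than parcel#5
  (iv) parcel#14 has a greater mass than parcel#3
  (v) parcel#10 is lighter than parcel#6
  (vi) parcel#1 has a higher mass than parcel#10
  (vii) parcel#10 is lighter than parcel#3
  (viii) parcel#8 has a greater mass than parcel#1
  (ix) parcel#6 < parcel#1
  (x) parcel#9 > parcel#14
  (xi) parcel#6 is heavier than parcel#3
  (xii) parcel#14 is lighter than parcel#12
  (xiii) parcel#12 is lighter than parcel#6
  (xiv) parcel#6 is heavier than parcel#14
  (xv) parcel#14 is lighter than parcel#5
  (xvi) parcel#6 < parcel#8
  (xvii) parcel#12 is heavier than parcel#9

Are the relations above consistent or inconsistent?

consistent

Every relation is compatible with parcel#10 < parcel#3 < parcel#14 < parcel#9 < parcel#12 < parcel#6 < parcel#1 < parcel#8 < parcel#5 < parcel#2; the set is consistent.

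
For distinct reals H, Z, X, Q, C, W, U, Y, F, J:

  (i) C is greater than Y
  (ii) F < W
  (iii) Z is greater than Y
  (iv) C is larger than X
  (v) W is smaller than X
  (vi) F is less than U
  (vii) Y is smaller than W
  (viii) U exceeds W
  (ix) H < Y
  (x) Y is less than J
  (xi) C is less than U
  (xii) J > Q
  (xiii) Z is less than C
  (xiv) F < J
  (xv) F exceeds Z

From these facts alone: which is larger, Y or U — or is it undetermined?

The relevant relations are Y < Z; Z < F; F < W; W < X; X < C; C < U.
Together: Y < Z < F < W < X < C < U.
So U is larger.

U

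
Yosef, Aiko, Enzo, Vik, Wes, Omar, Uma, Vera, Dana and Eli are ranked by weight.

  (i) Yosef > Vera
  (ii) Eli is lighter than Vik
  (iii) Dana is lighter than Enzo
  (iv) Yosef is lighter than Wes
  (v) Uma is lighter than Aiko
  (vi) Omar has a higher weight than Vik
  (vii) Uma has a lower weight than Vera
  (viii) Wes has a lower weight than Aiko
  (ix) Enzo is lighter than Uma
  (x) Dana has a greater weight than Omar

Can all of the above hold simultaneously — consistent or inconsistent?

Every relation is compatible with Eli < Vik < Omar < Dana < Enzo < Uma < Vera < Yosef < Wes < Aiko; the set is consistent.

consistent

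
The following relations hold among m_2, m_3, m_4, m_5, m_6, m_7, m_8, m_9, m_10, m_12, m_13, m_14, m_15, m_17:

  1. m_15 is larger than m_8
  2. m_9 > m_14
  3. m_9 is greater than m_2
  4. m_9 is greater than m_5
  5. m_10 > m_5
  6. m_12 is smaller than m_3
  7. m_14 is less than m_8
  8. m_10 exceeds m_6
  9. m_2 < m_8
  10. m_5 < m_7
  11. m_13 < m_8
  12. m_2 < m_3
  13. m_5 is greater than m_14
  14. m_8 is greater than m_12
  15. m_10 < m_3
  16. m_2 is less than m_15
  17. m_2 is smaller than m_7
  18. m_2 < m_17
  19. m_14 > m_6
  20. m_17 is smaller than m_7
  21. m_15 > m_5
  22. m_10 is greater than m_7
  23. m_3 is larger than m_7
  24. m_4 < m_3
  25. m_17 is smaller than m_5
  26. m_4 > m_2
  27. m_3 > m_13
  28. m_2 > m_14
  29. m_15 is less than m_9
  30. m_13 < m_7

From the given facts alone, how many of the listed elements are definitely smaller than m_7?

The elements the relations force below m_7 are m_6, m_14, m_13, m_2, m_17, m_5 — no chain reaches any other.
That is 6.

6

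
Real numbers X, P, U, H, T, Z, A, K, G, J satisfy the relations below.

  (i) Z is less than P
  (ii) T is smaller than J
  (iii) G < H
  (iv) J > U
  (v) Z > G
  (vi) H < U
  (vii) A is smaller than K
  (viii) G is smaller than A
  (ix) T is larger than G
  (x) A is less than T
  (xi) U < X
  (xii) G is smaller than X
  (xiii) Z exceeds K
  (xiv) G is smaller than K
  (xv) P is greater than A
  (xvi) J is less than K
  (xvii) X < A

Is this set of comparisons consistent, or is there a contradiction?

Every relation is compatible with G < H < U < X < A < T < J < K < Z < P; the set is consistent.

consistent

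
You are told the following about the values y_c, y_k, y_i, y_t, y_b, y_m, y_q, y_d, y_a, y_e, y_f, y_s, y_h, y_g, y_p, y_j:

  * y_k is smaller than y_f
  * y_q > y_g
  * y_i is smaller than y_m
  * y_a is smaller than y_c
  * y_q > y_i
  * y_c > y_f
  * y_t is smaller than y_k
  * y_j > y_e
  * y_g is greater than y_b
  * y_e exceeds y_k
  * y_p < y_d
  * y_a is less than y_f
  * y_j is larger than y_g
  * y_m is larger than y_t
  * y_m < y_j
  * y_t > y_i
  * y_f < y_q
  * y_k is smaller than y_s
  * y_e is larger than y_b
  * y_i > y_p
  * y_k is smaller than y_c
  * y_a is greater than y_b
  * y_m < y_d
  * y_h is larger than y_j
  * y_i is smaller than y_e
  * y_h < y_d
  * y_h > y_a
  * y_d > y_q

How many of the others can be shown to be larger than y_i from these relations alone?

Directly above y_i: y_t, y_e, y_m, y_q.
One step further: y_k, y_j, y_d (7 so far).
One step further: y_f, y_c, y_s, y_h (11 so far).
No other element is forced above y_i by the given relations, so the count is 11.

11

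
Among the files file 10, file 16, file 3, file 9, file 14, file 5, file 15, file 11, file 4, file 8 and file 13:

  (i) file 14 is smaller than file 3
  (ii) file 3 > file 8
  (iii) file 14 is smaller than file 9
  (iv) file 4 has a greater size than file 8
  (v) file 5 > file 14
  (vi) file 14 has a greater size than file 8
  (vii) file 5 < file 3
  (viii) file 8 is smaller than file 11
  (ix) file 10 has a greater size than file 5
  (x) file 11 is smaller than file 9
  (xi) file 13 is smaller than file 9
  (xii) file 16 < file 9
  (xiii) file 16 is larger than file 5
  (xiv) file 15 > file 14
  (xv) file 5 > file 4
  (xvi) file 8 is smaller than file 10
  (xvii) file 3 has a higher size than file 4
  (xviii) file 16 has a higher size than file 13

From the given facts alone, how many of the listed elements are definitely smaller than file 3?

4

From file 3 the given relations immediately reach file 8, file 4, file 14, file 5.
No other element is forced below file 3 by the given relations, so the count is 4.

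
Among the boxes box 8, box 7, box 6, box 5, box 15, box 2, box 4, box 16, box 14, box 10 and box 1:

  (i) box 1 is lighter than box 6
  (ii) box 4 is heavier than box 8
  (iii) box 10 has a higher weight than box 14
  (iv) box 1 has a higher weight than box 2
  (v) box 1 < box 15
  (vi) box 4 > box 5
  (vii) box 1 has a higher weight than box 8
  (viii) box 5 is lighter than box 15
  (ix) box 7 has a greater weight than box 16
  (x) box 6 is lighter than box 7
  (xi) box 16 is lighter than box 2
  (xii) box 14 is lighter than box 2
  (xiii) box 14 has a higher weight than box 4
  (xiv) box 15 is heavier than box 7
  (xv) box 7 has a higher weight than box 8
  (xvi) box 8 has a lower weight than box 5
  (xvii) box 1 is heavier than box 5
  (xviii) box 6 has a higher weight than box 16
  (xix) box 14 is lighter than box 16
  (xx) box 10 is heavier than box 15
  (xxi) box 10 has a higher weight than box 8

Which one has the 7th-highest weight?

box 16

The consecutive relations fix a unique order: box 8 < box 5 < box 4 < box 14 < box 16 < box 2 < box 1 < box 6 < box 7 < box 15 < box 10.
The 7th largest is box 16.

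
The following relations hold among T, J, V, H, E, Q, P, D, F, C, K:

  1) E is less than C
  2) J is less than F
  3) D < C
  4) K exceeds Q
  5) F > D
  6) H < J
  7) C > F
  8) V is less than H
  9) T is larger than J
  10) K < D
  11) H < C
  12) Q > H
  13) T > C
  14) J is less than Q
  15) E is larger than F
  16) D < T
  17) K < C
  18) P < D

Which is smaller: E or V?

V

V < H < Q < K < D < F < E, by transitivity through H, Q, K, D, F.
So V < E; V is the smaller of the two.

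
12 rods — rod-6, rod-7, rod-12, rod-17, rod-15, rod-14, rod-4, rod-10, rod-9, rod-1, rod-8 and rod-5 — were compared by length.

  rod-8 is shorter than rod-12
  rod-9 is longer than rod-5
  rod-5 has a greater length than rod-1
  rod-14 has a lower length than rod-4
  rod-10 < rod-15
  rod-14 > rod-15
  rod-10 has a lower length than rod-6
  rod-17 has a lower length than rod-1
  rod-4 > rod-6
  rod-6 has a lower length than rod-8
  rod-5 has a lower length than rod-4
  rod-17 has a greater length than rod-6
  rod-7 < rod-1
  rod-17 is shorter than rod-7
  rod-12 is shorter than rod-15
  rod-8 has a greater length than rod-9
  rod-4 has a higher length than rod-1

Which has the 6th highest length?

rod-9

Piecing the relations together gives one ordering: rod-10 < rod-6 < rod-17 < rod-7 < rod-1 < rod-5 < rod-9 < rod-8 < rod-12 < rod-15 < rod-14 < rod-4.
Counting 6 from the largest end gives rod-9.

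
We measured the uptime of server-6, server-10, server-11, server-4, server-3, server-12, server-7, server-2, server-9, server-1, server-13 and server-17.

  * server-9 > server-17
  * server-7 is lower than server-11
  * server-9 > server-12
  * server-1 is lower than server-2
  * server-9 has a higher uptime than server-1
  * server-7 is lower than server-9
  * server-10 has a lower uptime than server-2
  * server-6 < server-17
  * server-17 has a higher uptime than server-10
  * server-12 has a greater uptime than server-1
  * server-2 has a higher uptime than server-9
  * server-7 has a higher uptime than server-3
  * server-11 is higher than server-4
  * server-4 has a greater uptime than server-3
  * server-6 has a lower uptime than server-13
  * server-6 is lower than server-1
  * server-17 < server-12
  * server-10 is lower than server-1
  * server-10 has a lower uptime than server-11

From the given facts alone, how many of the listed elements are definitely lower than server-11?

4

From server-11 the given relations immediately reach server-4, server-10, server-7.
From those, server-3 — 4 in total.
Nothing else is reachable below server-11; 4 in all.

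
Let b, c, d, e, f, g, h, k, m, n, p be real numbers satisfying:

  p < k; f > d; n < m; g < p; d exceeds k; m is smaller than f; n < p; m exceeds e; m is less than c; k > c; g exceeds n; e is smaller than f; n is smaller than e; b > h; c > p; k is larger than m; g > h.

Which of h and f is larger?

f

Following the relations from h: h < g < p < k < d < f.
So h < f; f is the larger of the two.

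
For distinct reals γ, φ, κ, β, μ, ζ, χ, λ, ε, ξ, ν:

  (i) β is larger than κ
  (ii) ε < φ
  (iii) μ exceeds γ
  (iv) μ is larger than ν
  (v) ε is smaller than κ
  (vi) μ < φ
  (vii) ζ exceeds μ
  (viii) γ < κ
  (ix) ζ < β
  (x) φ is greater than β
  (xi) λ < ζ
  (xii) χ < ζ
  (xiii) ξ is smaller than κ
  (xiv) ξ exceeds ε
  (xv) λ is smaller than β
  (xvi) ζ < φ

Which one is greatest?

φ

ν is not greatest since ν < μ; λ is not greatest since λ < ζ; ε is not greatest since ε < φ; ξ is not greatest since ξ < κ; χ is not greatest since χ < ζ; γ is not greatest since γ < μ; κ is not greatest since κ < β; μ is not greatest since μ < φ; ζ is not greatest since ζ < φ; β is not greatest since β < φ.
Only φ has nothing above it, so φ is the greatest.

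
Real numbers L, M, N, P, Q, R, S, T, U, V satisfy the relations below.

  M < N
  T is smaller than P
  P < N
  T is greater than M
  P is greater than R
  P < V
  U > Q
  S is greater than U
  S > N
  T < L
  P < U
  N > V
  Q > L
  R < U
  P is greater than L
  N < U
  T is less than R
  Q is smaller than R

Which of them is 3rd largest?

N

Chaining the given pairs: M < T < L < Q < R < P < V < N < U < S.
The 3rd largest is N.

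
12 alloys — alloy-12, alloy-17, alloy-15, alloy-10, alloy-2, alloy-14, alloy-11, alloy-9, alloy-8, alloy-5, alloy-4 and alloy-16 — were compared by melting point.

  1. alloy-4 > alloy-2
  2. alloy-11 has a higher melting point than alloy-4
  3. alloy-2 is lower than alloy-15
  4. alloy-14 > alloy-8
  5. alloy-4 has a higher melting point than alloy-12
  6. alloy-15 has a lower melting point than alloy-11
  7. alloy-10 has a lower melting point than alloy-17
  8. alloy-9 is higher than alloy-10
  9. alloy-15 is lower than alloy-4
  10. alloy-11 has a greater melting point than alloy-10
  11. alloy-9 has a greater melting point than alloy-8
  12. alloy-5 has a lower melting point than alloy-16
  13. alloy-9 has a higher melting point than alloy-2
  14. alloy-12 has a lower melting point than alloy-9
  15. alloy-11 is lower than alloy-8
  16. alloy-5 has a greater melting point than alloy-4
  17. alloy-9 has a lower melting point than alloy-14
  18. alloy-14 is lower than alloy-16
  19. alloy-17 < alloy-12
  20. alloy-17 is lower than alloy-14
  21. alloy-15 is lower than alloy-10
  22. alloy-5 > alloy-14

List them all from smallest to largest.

alloy-2 < alloy-15 < alloy-10 < alloy-17 < alloy-12 < alloy-4 < alloy-11 < alloy-8 < alloy-9 < alloy-14 < alloy-5 < alloy-16

Each adjacent pair is fixed by a given relation: alloy-2 < alloy-15; alloy-15 < alloy-10; alloy-10 < alloy-17; alloy-17 < alloy-12; alloy-12 < alloy-4; alloy-4 < alloy-11; alloy-11 < alloy-8; alloy-8 < alloy-9; alloy-9 < alloy-14; alloy-14 < alloy-5; alloy-5 < alloy-16. Chaining them end to end gives the full order.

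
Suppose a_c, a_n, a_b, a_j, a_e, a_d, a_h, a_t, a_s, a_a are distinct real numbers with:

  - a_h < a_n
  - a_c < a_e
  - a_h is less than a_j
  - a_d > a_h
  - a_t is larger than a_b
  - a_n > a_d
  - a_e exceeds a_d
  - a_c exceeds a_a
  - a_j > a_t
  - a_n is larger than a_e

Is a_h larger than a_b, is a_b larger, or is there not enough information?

undetermined

Following every chain through a_b: above a_b we get a_t, a_j.
a_h is not reached, and no chain runs the other way from a_h to a_b.
So the given relations leave the order of a_b and a_h undetermined.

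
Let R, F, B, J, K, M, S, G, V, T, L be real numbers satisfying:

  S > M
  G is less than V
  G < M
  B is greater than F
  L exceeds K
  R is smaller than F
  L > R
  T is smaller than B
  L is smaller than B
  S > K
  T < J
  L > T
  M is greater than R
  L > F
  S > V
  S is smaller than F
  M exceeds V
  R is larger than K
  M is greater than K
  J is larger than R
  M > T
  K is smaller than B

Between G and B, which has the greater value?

B

Chaining the given relations: G < V < M < S < F < L < B.
So G < B; B is the larger of the two.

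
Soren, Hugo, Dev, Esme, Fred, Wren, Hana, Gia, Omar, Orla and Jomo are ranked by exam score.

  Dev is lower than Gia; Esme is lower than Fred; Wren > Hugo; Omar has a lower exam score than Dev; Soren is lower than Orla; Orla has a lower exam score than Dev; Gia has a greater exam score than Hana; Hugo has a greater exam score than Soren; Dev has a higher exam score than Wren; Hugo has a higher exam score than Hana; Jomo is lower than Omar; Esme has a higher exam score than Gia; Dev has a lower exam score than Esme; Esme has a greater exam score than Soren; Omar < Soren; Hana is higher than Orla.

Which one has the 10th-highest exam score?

Omar

The consecutive relations fix a unique order: Jomo < Omar < Soren < Orla < Hana < Hugo < Wren < Dev < Gia < Esme < Fred.
The 10th largest is Omar.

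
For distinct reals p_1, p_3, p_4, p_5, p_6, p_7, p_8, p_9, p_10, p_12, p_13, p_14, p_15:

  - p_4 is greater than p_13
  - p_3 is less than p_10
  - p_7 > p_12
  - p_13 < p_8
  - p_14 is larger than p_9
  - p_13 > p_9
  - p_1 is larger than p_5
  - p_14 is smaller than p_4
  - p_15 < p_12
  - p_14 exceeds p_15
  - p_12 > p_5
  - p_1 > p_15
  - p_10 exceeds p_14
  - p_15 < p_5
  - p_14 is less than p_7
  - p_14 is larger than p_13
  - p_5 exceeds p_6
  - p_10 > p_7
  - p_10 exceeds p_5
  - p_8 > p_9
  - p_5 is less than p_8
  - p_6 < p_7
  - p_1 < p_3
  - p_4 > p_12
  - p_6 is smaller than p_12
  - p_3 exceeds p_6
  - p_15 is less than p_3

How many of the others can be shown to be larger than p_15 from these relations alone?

9

The elements the relations force above p_15 are p_5, p_1, p_12, p_14, p_4, p_3, p_7, p_10, p_8 — no chain reaches any other.
That is 9.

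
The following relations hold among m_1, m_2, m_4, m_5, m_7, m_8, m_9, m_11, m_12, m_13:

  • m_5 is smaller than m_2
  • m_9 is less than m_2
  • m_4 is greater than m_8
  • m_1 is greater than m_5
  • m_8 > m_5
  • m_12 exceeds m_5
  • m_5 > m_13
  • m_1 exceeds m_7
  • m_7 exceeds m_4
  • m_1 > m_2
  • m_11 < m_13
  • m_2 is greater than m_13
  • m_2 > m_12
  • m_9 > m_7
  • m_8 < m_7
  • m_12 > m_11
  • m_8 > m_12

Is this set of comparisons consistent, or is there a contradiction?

consistent

Every relation is compatible with m_11 < m_13 < m_5 < m_12 < m_8 < m_4 < m_7 < m_9 < m_2 < m_1; the set is consistent.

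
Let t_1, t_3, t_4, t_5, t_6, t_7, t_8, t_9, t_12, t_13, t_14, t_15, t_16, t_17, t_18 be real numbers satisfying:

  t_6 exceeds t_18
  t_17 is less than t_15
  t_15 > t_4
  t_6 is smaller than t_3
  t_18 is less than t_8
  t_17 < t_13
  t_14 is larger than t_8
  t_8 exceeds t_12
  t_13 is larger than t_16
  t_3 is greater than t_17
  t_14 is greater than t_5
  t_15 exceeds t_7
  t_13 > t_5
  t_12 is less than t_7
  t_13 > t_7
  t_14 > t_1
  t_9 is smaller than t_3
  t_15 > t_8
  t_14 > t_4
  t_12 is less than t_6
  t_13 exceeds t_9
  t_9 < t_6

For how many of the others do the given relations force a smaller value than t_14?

6

From t_14 the given relations immediately reach t_4, t_5, t_8, t_1.
From those, t_12, t_18 — 6 in total.
Nothing else is reachable below t_14; 6 in all.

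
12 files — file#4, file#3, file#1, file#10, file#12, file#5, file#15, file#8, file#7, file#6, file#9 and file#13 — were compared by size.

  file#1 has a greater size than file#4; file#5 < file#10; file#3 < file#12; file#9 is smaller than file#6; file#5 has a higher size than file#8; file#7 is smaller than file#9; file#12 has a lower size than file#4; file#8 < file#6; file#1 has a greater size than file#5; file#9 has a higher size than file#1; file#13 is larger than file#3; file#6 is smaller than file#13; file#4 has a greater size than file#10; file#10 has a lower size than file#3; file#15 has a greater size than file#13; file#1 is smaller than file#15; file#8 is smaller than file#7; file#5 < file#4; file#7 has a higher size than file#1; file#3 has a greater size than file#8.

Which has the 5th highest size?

file#7

The consecutive relations fix a unique order: file#8 < file#5 < file#10 < file#3 < file#12 < file#4 < file#1 < file#7 < file#9 < file#6 < file#13 < file#15.
The 5th largest is file#7.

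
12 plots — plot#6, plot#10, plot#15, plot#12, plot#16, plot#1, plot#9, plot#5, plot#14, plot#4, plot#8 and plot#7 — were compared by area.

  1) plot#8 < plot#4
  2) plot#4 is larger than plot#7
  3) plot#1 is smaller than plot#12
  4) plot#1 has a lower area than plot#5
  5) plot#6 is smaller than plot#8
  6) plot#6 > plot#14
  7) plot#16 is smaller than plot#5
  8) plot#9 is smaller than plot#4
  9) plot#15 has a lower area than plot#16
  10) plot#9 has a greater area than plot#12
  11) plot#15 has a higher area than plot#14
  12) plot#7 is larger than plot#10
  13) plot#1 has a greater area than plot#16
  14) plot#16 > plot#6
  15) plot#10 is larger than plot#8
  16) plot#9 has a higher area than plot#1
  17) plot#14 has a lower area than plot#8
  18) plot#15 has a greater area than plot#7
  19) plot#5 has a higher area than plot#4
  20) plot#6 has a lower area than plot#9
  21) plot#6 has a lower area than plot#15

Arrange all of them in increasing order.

plot#14 < plot#6 < plot#8 < plot#10 < plot#7 < plot#15 < plot#16 < plot#1 < plot#12 < plot#9 < plot#4 < plot#5

Each adjacent pair is fixed by a given relation: plot#14 < plot#6; plot#6 < plot#8; plot#8 < plot#10; plot#10 < plot#7; plot#7 < plot#15; plot#15 < plot#16; plot#16 < plot#1; plot#1 < plot#12; plot#12 < plot#9; plot#9 < plot#4; plot#4 < plot#5. Chaining them end to end gives the full order.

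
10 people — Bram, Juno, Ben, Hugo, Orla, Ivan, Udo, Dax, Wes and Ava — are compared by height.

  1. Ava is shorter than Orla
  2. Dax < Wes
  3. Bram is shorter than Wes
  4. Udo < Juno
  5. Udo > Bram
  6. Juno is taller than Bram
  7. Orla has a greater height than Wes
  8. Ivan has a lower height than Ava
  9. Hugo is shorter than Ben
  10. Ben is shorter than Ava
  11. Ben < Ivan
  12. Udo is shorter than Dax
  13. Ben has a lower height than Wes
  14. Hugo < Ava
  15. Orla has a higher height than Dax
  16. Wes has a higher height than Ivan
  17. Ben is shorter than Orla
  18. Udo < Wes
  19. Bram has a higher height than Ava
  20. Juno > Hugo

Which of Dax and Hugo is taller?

Dax

Following the relations from Hugo: Hugo < Ben < Ivan < Ava < Bram < Udo < Dax.
So Hugo < Dax; Dax is the taller of the two.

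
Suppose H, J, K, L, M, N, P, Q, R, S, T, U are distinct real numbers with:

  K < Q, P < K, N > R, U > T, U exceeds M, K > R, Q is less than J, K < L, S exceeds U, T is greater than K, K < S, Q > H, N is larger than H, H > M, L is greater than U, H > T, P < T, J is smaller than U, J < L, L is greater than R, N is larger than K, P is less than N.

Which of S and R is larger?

S

R < K and K < T give R < T.
With T < H: R < K < T < H.
Then H < Q extends the chain to Q.
Then Q < J extends the chain to J.
Then J < U extends the chain to U.
Then U < S extends the chain to S.
So R < S; S is the larger of the two.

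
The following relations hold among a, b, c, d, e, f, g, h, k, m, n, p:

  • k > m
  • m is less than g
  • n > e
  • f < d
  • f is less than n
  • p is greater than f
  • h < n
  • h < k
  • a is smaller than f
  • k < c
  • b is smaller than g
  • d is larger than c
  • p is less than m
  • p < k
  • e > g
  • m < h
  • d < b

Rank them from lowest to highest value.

Each adjacent pair is fixed by a given relation: a < f; f < p; p < m; m < h; h < k; k < c; c < d; d < b; b < g; g < e; e < n. Chaining them end to end gives the full order.

a < f < p < m < h < k < c < d < b < g < e < n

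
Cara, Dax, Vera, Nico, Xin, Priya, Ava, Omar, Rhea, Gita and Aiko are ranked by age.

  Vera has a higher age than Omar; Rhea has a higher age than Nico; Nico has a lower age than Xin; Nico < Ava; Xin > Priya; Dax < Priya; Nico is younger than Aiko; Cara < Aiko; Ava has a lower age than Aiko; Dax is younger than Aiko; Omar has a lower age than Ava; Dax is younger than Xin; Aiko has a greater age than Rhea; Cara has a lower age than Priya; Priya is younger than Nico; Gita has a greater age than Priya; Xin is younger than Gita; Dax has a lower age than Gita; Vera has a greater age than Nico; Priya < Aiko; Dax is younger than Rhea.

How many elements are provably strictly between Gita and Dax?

Chaining upward from Dax reaches: Priya, Nico, Ava, Xin, Rhea, Vera, Aiko.
Chaining downward from Gita reaches: Cara, Priya, Nico, Xin.
Strictly between Dax and Gita are those in both lists: Priya, Nico, Xin — 3 elements.

3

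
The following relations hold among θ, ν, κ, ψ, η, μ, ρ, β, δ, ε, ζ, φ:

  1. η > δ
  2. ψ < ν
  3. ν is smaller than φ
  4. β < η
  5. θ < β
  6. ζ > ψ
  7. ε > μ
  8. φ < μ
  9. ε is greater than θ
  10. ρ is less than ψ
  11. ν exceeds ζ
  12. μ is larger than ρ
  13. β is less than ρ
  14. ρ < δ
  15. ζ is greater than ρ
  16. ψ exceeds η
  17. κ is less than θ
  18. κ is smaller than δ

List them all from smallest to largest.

Nothing is placed below κ, so it is least; from there κ < θ; θ < β; β < ρ; ρ < δ; δ < η; η < ψ; ψ < ζ; ζ < ν; ν < φ; φ < μ; μ < ε, each given directly.

κ < θ < β < ρ < δ < η < ψ < ζ < ν < φ < μ < ε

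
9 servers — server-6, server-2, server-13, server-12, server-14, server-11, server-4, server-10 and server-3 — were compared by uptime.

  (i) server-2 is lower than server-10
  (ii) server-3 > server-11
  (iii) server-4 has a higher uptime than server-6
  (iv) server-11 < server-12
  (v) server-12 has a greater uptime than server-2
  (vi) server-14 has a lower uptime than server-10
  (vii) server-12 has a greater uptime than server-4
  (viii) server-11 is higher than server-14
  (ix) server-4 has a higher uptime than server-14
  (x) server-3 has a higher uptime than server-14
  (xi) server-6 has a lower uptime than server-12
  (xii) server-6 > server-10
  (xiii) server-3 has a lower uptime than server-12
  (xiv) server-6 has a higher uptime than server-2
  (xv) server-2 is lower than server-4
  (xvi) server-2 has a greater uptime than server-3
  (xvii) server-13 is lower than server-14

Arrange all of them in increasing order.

Each adjacent pair is fixed by a given relation: server-13 < server-14; server-14 < server-11; server-11 < server-3; server-3 < server-2; server-2 < server-10; server-10 < server-6; server-6 < server-4; server-4 < server-12. Chaining them end to end gives the full order.

server-13 < server-14 < server-11 < server-3 < server-2 < server-10 < server-6 < server-4 < server-12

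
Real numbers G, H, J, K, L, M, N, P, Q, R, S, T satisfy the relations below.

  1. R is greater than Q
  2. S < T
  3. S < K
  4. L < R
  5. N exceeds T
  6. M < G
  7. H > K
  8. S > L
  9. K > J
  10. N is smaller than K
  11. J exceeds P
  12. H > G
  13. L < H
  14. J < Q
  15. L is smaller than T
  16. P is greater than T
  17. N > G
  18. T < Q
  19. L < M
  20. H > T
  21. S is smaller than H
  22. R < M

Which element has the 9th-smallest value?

The consecutive relations fix a unique order: L < S < T < P < J < Q < R < M < G < N < K < H.
Counting 9 from the smallest end gives G.

G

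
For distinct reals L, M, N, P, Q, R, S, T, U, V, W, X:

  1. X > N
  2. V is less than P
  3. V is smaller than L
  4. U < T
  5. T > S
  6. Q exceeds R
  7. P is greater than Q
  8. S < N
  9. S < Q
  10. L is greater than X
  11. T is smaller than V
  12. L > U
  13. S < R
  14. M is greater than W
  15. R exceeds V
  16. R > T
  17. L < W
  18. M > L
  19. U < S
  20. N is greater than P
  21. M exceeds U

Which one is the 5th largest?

N

Chaining the given pairs: U < S < T < V < R < Q < P < N < X < L < W < M.
Counting 5 from the largest end gives N.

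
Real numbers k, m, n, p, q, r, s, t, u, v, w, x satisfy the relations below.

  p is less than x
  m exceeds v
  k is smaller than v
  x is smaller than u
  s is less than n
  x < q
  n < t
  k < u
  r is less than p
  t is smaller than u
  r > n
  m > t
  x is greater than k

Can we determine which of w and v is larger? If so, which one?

Following every chain through w: nothing is chained to w.
v is not reached, and no chain runs the other way from v to w.
So the given relations leave the order of w and v undetermined.

undetermined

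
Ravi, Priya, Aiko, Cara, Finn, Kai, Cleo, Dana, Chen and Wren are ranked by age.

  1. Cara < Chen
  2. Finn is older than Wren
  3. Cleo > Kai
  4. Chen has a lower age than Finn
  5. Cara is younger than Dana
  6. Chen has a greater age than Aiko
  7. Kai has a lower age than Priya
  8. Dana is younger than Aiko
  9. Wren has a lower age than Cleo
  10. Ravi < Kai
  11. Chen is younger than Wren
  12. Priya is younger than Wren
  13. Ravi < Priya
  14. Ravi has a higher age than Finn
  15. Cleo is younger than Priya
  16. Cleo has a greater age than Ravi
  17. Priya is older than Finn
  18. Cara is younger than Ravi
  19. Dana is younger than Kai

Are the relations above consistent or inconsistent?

We have Priya < Wren stated directly, yet also Wren < Finn < Ravi < Kai < Cleo < Priya by chaining the others — so Wren < Priya. Contradiction.

inconsistent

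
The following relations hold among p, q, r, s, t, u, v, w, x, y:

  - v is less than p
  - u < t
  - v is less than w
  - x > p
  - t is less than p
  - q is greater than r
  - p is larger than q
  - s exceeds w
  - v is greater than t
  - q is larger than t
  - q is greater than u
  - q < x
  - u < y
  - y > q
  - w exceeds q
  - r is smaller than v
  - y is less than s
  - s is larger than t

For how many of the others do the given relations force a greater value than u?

The elements the relations force above u are t, q, v, p, x, w, y, s — no chain reaches any other.
That is 8.

8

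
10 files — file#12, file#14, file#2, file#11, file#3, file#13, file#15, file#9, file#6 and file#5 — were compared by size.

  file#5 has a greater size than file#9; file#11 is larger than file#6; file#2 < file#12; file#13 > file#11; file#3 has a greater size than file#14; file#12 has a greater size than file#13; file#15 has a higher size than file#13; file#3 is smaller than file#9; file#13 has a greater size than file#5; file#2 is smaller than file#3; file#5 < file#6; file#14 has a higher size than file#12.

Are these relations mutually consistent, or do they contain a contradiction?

inconsistent

Chaining the given relations yields file#12 < file#14 < file#3 < file#9 < file#5 < file#6 < file#11 < file#13, so file#12 < file#13. But one relation states file#13 < file#12. These cannot both hold.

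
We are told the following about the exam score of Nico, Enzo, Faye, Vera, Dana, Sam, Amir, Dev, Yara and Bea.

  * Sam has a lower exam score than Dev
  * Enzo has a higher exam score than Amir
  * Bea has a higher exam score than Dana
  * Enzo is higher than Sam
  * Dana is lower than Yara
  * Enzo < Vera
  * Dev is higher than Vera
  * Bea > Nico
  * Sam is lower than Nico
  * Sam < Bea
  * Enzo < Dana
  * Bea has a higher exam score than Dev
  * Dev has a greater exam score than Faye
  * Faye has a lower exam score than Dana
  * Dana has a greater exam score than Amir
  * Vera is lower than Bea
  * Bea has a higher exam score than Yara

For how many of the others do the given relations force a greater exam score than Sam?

7

From Sam the given relations immediately reach Enzo, Dev, Nico, Bea.
From those, Dana, Vera — 6 in total.
From those, Yara — 7 in total.
Nothing else is reachable above Sam; 7 in all.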